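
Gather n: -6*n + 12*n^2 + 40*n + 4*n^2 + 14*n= 16*n^2 + 48*n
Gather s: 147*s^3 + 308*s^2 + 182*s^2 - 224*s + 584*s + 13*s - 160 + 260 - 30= 147*s^3 + 490*s^2 + 373*s + 70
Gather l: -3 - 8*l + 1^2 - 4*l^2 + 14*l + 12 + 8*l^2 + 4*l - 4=4*l^2 + 10*l + 6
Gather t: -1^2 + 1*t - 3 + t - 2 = 2*t - 6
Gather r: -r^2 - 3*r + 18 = -r^2 - 3*r + 18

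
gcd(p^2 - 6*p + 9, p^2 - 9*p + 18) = p - 3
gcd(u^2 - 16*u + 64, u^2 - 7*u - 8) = u - 8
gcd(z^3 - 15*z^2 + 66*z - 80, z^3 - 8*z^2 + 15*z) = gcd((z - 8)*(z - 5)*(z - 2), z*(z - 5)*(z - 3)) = z - 5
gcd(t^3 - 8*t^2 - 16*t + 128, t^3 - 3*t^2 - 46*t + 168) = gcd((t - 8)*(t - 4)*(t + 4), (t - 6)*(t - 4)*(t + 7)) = t - 4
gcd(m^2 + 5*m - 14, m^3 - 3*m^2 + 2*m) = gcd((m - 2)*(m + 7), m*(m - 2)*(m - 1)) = m - 2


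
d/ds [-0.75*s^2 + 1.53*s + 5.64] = 1.53 - 1.5*s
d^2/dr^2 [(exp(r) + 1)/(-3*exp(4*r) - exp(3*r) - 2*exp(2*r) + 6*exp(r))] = (-81*exp(7*r) - 177*exp(6*r) - 85*exp(5*r) - 249*exp(4*r) - 68*exp(3*r) - 16*exp(2*r) + 36*exp(r) - 36)*exp(-r)/(27*exp(9*r) + 27*exp(8*r) + 63*exp(7*r) - 125*exp(6*r) - 66*exp(5*r) - 222*exp(4*r) + 260*exp(3*r) + 36*exp(2*r) + 216*exp(r) - 216)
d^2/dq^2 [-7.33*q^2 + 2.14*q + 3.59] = -14.6600000000000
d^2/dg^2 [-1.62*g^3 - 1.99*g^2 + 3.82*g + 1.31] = -9.72*g - 3.98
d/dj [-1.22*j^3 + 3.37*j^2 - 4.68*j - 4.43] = -3.66*j^2 + 6.74*j - 4.68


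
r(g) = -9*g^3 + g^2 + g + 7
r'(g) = -27*g^2 + 2*g + 1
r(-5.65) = 1656.53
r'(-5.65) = -872.21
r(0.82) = 3.53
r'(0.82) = -15.51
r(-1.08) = 18.42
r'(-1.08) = -32.65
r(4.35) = -710.54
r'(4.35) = -501.21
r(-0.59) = 8.61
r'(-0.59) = -9.58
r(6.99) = -3010.94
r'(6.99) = -1304.24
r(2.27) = -90.85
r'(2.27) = -133.59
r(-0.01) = 6.99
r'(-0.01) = 0.98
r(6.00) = -1895.00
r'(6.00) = -959.00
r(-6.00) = 1981.00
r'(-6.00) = -983.00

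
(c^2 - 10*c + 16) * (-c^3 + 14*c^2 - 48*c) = -c^5 + 24*c^4 - 204*c^3 + 704*c^2 - 768*c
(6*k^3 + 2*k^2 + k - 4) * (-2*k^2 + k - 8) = -12*k^5 + 2*k^4 - 48*k^3 - 7*k^2 - 12*k + 32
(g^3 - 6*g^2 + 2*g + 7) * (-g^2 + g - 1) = -g^5 + 7*g^4 - 9*g^3 + g^2 + 5*g - 7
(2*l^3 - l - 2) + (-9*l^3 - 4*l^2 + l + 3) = -7*l^3 - 4*l^2 + 1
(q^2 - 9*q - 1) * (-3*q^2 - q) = -3*q^4 + 26*q^3 + 12*q^2 + q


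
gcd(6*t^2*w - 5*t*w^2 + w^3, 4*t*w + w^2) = w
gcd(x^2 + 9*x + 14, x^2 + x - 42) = x + 7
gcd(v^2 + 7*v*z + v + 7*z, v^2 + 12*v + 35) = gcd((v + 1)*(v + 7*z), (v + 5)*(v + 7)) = 1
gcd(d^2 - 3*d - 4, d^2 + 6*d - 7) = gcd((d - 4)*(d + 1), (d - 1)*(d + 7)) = 1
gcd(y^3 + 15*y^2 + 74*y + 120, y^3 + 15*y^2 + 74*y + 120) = y^3 + 15*y^2 + 74*y + 120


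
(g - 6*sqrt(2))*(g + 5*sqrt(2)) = g^2 - sqrt(2)*g - 60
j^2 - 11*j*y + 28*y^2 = (j - 7*y)*(j - 4*y)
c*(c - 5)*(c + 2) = c^3 - 3*c^2 - 10*c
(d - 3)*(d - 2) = d^2 - 5*d + 6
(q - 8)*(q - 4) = q^2 - 12*q + 32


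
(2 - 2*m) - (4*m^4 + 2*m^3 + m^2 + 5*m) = -4*m^4 - 2*m^3 - m^2 - 7*m + 2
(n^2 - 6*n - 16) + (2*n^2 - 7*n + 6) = 3*n^2 - 13*n - 10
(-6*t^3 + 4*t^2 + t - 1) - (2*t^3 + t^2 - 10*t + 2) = -8*t^3 + 3*t^2 + 11*t - 3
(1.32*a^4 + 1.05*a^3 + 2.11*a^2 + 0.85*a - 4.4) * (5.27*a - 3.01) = 6.9564*a^5 + 1.5603*a^4 + 7.9592*a^3 - 1.8716*a^2 - 25.7465*a + 13.244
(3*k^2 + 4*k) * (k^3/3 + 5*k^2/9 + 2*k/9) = k^5 + 3*k^4 + 26*k^3/9 + 8*k^2/9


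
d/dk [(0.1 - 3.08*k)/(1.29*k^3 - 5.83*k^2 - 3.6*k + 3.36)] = (7.9464*k^3 - 18.3434*k^2 + 1.166*k - 9.9888)/(1.6641*k^6 - 15.0414*k^5 + 24.7009*k^4 + 50.6448*k^3 - 26.2176*k^2 - 24.192*k + 11.2896)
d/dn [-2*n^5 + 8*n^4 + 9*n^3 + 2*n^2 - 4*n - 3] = -10*n^4 + 32*n^3 + 27*n^2 + 4*n - 4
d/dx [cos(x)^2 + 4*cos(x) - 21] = -2*(cos(x) + 2)*sin(x)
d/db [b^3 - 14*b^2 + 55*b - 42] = 3*b^2 - 28*b + 55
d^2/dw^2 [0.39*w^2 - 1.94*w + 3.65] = 0.780000000000000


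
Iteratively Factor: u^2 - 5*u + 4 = (u - 1)*(u - 4)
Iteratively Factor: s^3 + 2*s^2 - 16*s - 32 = (s + 2)*(s^2 - 16) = (s + 2)*(s + 4)*(s - 4)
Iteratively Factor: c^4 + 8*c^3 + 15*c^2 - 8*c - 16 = (c + 4)*(c^3 + 4*c^2 - c - 4) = (c - 1)*(c + 4)*(c^2 + 5*c + 4) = (c - 1)*(c + 4)^2*(c + 1)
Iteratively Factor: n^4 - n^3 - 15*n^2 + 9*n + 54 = (n - 3)*(n^3 + 2*n^2 - 9*n - 18) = (n - 3)*(n + 2)*(n^2 - 9) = (n - 3)^2*(n + 2)*(n + 3)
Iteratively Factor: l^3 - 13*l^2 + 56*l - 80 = (l - 4)*(l^2 - 9*l + 20) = (l - 4)^2*(l - 5)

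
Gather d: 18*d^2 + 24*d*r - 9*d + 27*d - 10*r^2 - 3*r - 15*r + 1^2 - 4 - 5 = 18*d^2 + d*(24*r + 18) - 10*r^2 - 18*r - 8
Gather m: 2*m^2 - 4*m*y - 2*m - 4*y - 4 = 2*m^2 + m*(-4*y - 2) - 4*y - 4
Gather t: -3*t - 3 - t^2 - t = -t^2 - 4*t - 3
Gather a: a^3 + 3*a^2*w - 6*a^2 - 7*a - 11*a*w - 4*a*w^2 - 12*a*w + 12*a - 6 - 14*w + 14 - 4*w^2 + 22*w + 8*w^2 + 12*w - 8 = a^3 + a^2*(3*w - 6) + a*(-4*w^2 - 23*w + 5) + 4*w^2 + 20*w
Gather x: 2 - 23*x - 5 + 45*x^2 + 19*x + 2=45*x^2 - 4*x - 1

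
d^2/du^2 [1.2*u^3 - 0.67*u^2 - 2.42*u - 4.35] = 7.2*u - 1.34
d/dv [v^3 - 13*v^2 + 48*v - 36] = 3*v^2 - 26*v + 48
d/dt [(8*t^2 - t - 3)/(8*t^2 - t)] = 3*(16*t - 1)/(t^2*(64*t^2 - 16*t + 1))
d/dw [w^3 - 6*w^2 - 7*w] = 3*w^2 - 12*w - 7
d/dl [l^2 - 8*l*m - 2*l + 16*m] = 2*l - 8*m - 2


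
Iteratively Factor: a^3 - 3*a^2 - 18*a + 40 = (a + 4)*(a^2 - 7*a + 10) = (a - 5)*(a + 4)*(a - 2)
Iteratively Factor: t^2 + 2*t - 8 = (t + 4)*(t - 2)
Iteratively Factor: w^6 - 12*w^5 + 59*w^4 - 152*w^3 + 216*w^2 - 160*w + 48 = (w - 2)*(w^5 - 10*w^4 + 39*w^3 - 74*w^2 + 68*w - 24) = (w - 2)^2*(w^4 - 8*w^3 + 23*w^2 - 28*w + 12) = (w - 3)*(w - 2)^2*(w^3 - 5*w^2 + 8*w - 4) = (w - 3)*(w - 2)^3*(w^2 - 3*w + 2) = (w - 3)*(w - 2)^4*(w - 1)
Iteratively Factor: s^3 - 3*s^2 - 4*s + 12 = (s - 2)*(s^2 - s - 6) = (s - 3)*(s - 2)*(s + 2)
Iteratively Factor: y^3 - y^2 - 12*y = (y - 4)*(y^2 + 3*y) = (y - 4)*(y + 3)*(y)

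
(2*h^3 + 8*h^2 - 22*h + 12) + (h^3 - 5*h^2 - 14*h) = 3*h^3 + 3*h^2 - 36*h + 12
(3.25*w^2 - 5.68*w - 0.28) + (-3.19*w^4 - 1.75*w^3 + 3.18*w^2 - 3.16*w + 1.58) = -3.19*w^4 - 1.75*w^3 + 6.43*w^2 - 8.84*w + 1.3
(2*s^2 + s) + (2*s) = 2*s^2 + 3*s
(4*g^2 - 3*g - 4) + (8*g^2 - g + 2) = 12*g^2 - 4*g - 2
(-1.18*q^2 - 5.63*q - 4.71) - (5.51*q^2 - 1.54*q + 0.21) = -6.69*q^2 - 4.09*q - 4.92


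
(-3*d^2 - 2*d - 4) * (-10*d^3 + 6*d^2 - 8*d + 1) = 30*d^5 + 2*d^4 + 52*d^3 - 11*d^2 + 30*d - 4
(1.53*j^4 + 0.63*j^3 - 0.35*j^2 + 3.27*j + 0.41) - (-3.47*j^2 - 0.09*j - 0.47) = 1.53*j^4 + 0.63*j^3 + 3.12*j^2 + 3.36*j + 0.88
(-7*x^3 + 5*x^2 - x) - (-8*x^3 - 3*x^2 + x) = x^3 + 8*x^2 - 2*x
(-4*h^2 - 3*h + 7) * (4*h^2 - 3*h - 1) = -16*h^4 + 41*h^2 - 18*h - 7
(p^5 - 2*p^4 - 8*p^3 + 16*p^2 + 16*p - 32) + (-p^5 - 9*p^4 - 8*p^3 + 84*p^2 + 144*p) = -11*p^4 - 16*p^3 + 100*p^2 + 160*p - 32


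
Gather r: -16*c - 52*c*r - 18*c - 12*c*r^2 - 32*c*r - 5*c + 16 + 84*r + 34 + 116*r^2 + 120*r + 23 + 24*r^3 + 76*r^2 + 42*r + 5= -39*c + 24*r^3 + r^2*(192 - 12*c) + r*(246 - 84*c) + 78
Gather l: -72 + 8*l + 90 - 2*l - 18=6*l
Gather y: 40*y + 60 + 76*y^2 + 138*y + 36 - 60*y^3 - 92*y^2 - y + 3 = -60*y^3 - 16*y^2 + 177*y + 99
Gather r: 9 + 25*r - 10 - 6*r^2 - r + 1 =-6*r^2 + 24*r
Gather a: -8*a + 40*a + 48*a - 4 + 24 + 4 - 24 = 80*a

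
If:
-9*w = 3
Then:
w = -1/3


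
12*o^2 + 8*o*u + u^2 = (2*o + u)*(6*o + u)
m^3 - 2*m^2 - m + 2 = (m - 2)*(m - 1)*(m + 1)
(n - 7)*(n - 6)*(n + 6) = n^3 - 7*n^2 - 36*n + 252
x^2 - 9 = (x - 3)*(x + 3)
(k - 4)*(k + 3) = k^2 - k - 12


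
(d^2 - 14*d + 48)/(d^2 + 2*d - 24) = (d^2 - 14*d + 48)/(d^2 + 2*d - 24)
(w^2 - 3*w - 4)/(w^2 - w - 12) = (w + 1)/(w + 3)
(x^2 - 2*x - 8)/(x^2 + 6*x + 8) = (x - 4)/(x + 4)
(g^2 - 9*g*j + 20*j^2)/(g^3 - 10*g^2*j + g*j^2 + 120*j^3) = (g - 4*j)/(g^2 - 5*g*j - 24*j^2)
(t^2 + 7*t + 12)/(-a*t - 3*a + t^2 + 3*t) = (t + 4)/(-a + t)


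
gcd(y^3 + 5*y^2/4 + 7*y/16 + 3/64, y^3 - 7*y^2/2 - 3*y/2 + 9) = 1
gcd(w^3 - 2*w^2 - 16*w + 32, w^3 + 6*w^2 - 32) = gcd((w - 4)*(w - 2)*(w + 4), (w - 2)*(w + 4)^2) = w^2 + 2*w - 8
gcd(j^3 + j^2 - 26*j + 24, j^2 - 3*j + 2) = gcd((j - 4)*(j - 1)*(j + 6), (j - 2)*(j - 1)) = j - 1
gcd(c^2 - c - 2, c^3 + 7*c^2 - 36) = c - 2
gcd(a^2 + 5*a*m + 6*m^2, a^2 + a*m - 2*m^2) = a + 2*m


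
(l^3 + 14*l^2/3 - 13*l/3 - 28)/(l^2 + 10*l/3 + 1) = (3*l^2 + 5*l - 28)/(3*l + 1)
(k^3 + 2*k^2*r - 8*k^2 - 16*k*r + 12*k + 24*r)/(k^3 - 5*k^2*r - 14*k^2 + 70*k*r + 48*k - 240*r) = (-k^2 - 2*k*r + 2*k + 4*r)/(-k^2 + 5*k*r + 8*k - 40*r)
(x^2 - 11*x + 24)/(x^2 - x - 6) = (x - 8)/(x + 2)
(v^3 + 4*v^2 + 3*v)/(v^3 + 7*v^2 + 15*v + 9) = v/(v + 3)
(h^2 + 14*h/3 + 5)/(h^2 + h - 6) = (h + 5/3)/(h - 2)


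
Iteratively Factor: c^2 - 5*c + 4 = (c - 4)*(c - 1)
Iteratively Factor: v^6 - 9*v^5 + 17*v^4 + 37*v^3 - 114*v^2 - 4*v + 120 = (v - 5)*(v^5 - 4*v^4 - 3*v^3 + 22*v^2 - 4*v - 24) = (v - 5)*(v - 2)*(v^4 - 2*v^3 - 7*v^2 + 8*v + 12) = (v - 5)*(v - 2)*(v + 2)*(v^3 - 4*v^2 + v + 6) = (v - 5)*(v - 2)^2*(v + 2)*(v^2 - 2*v - 3) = (v - 5)*(v - 3)*(v - 2)^2*(v + 2)*(v + 1)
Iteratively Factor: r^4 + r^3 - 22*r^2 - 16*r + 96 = (r - 2)*(r^3 + 3*r^2 - 16*r - 48) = (r - 2)*(r + 3)*(r^2 - 16) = (r - 4)*(r - 2)*(r + 3)*(r + 4)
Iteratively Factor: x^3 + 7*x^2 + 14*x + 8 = (x + 1)*(x^2 + 6*x + 8) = (x + 1)*(x + 2)*(x + 4)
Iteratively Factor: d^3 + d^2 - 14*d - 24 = (d + 2)*(d^2 - d - 12) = (d - 4)*(d + 2)*(d + 3)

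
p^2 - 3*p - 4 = (p - 4)*(p + 1)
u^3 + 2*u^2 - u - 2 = (u - 1)*(u + 1)*(u + 2)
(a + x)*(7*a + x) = 7*a^2 + 8*a*x + x^2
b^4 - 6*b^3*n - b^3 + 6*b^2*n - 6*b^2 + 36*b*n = b*(b - 3)*(b + 2)*(b - 6*n)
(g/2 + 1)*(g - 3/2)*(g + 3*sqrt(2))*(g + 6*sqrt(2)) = g^4/2 + g^3/4 + 9*sqrt(2)*g^3/2 + 9*sqrt(2)*g^2/4 + 33*g^2/2 - 27*sqrt(2)*g/2 + 9*g - 54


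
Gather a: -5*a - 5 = -5*a - 5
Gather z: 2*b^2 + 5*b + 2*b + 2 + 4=2*b^2 + 7*b + 6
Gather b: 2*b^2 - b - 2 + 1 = 2*b^2 - b - 1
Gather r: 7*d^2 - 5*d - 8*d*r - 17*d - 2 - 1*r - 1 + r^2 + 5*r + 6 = 7*d^2 - 22*d + r^2 + r*(4 - 8*d) + 3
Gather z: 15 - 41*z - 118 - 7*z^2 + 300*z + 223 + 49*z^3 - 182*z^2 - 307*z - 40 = 49*z^3 - 189*z^2 - 48*z + 80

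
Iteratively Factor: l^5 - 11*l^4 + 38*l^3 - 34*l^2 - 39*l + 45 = (l - 3)*(l^4 - 8*l^3 + 14*l^2 + 8*l - 15) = (l - 3)^2*(l^3 - 5*l^2 - l + 5) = (l - 3)^2*(l + 1)*(l^2 - 6*l + 5) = (l - 3)^2*(l - 1)*(l + 1)*(l - 5)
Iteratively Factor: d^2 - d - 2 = (d - 2)*(d + 1)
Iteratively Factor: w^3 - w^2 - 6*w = (w + 2)*(w^2 - 3*w) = (w - 3)*(w + 2)*(w)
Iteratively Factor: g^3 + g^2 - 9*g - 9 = (g + 1)*(g^2 - 9) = (g + 1)*(g + 3)*(g - 3)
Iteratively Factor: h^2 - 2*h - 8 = (h - 4)*(h + 2)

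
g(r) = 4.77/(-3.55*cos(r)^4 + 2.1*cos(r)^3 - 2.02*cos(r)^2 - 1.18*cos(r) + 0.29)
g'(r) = 4.77*(-14.2*sin(r)*cos(r)^3 + 6.3*sin(r)*cos(r)^2 - 4.04*sin(r)*cos(r) - 1.18*sin(r))/(-3.55*cos(r)^4 + 2.1*cos(r)^3 - 2.02*cos(r)^2 - 1.18*cos(r) + 0.29)^2 = (-67.734*cos(r)^3 + 30.051*cos(r)^2 - 19.2708*cos(r) - 5.6286)*sin(r)/(3.55*cos(r)^4 - 2.1*cos(r)^3 + 2.02*cos(r)^2 + 1.18*cos(r) - 0.29)^2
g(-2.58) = -1.47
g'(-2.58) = -3.69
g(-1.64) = 13.21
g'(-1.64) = 31.59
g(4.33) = 17.59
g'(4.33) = -116.93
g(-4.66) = 13.79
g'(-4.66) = -37.78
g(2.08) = -81.47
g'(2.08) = 4776.22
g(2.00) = 27.50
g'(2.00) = 377.20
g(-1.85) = 12.00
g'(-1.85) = -20.59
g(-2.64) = -1.27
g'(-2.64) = -2.75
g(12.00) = -1.78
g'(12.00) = 3.07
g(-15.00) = -2.29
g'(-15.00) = -8.40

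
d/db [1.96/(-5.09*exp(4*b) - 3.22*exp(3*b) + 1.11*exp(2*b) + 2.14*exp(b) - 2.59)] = (39.9056*exp(3*b) + 18.9336*exp(2*b) - 4.3512*exp(b) - 4.1944)*exp(b)/(5.09*exp(4*b) + 3.22*exp(3*b) - 1.11*exp(2*b) - 2.14*exp(b) + 2.59)^2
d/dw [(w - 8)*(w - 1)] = 2*w - 9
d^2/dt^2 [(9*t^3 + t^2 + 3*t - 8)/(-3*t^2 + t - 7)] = 4*(75*t^3 + 234*t^2 - 603*t - 115)/(27*t^6 - 27*t^5 + 198*t^4 - 127*t^3 + 462*t^2 - 147*t + 343)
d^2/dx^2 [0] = 0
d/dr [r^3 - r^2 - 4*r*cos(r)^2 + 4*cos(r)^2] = 3*r^2 + 4*r*sin(2*r) - 2*r - 4*sin(2*r) - 4*cos(r)^2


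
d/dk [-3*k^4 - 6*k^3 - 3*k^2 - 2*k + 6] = -12*k^3 - 18*k^2 - 6*k - 2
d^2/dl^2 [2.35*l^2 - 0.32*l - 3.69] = 4.70000000000000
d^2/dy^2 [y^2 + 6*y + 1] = 2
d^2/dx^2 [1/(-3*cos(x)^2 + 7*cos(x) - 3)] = (-36*sin(x)^4 + 31*sin(x)^2 - 399*cos(x)/4 + 63*cos(3*x)/4 + 85)/(3*sin(x)^2 + 7*cos(x) - 6)^3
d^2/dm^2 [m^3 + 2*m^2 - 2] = 6*m + 4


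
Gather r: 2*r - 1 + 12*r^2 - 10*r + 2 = 12*r^2 - 8*r + 1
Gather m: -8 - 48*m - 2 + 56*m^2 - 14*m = 56*m^2 - 62*m - 10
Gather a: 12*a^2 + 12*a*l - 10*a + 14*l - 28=12*a^2 + a*(12*l - 10) + 14*l - 28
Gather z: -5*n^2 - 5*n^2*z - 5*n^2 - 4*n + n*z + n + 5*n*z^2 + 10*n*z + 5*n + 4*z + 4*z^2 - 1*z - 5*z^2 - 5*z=-10*n^2 + 2*n + z^2*(5*n - 1) + z*(-5*n^2 + 11*n - 2)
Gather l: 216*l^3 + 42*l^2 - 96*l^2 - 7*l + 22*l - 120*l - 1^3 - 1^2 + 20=216*l^3 - 54*l^2 - 105*l + 18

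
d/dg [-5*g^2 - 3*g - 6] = -10*g - 3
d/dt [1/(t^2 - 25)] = -2*t/(t^2 - 25)^2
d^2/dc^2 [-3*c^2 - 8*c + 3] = -6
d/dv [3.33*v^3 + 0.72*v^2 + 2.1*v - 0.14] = 9.99*v^2 + 1.44*v + 2.1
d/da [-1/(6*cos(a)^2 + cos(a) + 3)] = -(12*cos(a) + 1)*sin(a)/(6*cos(a)^2 + cos(a) + 3)^2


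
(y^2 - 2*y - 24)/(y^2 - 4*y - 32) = (y - 6)/(y - 8)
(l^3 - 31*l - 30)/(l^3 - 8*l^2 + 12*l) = (l^2 + 6*l + 5)/(l*(l - 2))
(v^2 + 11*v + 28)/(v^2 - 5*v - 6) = (v^2 + 11*v + 28)/(v^2 - 5*v - 6)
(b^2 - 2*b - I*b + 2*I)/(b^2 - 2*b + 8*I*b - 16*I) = (b - I)/(b + 8*I)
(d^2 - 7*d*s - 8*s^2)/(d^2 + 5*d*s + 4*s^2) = (d - 8*s)/(d + 4*s)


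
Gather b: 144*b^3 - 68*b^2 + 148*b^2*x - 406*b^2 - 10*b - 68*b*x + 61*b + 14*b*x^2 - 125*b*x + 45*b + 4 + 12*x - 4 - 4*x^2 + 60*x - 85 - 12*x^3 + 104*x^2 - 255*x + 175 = 144*b^3 + b^2*(148*x - 474) + b*(14*x^2 - 193*x + 96) - 12*x^3 + 100*x^2 - 183*x + 90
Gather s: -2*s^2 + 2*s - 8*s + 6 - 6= -2*s^2 - 6*s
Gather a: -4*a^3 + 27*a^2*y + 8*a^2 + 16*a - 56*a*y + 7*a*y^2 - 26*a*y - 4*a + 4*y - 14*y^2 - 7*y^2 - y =-4*a^3 + a^2*(27*y + 8) + a*(7*y^2 - 82*y + 12) - 21*y^2 + 3*y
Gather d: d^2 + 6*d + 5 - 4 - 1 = d^2 + 6*d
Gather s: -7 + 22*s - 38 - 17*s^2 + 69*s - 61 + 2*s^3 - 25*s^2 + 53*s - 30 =2*s^3 - 42*s^2 + 144*s - 136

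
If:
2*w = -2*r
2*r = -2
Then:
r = -1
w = 1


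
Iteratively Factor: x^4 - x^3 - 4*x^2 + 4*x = (x + 2)*(x^3 - 3*x^2 + 2*x) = x*(x + 2)*(x^2 - 3*x + 2) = x*(x - 1)*(x + 2)*(x - 2)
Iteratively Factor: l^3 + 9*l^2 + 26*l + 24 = (l + 3)*(l^2 + 6*l + 8) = (l + 2)*(l + 3)*(l + 4)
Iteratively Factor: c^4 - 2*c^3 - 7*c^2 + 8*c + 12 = (c - 3)*(c^3 + c^2 - 4*c - 4) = (c - 3)*(c + 1)*(c^2 - 4) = (c - 3)*(c - 2)*(c + 1)*(c + 2)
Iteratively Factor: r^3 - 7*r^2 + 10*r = (r - 5)*(r^2 - 2*r) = (r - 5)*(r - 2)*(r)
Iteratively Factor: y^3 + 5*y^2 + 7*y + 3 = (y + 1)*(y^2 + 4*y + 3) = (y + 1)*(y + 3)*(y + 1)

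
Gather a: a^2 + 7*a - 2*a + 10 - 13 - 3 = a^2 + 5*a - 6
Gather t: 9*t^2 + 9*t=9*t^2 + 9*t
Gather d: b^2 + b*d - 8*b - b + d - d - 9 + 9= b^2 + b*d - 9*b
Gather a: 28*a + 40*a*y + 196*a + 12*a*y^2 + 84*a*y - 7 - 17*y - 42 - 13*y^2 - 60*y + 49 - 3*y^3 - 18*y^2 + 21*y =a*(12*y^2 + 124*y + 224) - 3*y^3 - 31*y^2 - 56*y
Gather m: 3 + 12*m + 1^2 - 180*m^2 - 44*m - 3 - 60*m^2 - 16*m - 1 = -240*m^2 - 48*m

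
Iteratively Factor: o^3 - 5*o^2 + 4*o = (o - 1)*(o^2 - 4*o) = o*(o - 1)*(o - 4)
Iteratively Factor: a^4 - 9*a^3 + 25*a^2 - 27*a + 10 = (a - 5)*(a^3 - 4*a^2 + 5*a - 2) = (a - 5)*(a - 2)*(a^2 - 2*a + 1) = (a - 5)*(a - 2)*(a - 1)*(a - 1)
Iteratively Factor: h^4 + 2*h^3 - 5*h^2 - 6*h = (h - 2)*(h^3 + 4*h^2 + 3*h) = (h - 2)*(h + 1)*(h^2 + 3*h) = h*(h - 2)*(h + 1)*(h + 3)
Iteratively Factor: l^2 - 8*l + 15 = (l - 5)*(l - 3)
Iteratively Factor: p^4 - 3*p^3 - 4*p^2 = (p - 4)*(p^3 + p^2) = p*(p - 4)*(p^2 + p) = p^2*(p - 4)*(p + 1)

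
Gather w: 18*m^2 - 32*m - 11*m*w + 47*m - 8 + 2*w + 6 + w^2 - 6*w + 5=18*m^2 + 15*m + w^2 + w*(-11*m - 4) + 3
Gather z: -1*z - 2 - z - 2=-2*z - 4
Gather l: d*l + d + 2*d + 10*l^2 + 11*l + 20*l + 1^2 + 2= 3*d + 10*l^2 + l*(d + 31) + 3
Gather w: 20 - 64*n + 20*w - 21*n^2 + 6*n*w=-21*n^2 - 64*n + w*(6*n + 20) + 20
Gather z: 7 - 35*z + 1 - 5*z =8 - 40*z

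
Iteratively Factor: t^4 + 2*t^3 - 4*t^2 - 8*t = (t + 2)*(t^3 - 4*t) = t*(t + 2)*(t^2 - 4) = t*(t - 2)*(t + 2)*(t + 2)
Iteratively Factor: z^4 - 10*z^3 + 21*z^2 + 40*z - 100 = (z - 5)*(z^3 - 5*z^2 - 4*z + 20) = (z - 5)^2*(z^2 - 4) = (z - 5)^2*(z + 2)*(z - 2)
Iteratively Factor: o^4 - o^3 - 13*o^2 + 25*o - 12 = (o - 1)*(o^3 - 13*o + 12) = (o - 1)^2*(o^2 + o - 12) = (o - 3)*(o - 1)^2*(o + 4)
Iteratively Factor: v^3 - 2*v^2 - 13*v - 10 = (v + 2)*(v^2 - 4*v - 5) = (v - 5)*(v + 2)*(v + 1)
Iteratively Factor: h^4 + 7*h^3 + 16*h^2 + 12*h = (h + 3)*(h^3 + 4*h^2 + 4*h) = h*(h + 3)*(h^2 + 4*h + 4) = h*(h + 2)*(h + 3)*(h + 2)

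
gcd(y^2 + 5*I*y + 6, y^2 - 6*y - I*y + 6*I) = y - I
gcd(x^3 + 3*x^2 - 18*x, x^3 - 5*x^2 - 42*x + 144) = x^2 + 3*x - 18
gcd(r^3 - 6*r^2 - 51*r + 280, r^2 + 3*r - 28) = r + 7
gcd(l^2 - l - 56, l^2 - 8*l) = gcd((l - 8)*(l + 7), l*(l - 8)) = l - 8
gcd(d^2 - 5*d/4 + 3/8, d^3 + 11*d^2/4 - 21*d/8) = d - 3/4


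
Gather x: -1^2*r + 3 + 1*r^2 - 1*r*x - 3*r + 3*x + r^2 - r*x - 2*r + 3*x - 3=2*r^2 - 6*r + x*(6 - 2*r)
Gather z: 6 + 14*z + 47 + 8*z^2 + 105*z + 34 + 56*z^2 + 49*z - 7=64*z^2 + 168*z + 80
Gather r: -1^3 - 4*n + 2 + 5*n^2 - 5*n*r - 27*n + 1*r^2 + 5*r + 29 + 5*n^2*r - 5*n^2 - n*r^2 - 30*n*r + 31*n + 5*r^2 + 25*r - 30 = r^2*(6 - n) + r*(5*n^2 - 35*n + 30)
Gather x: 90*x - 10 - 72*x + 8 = 18*x - 2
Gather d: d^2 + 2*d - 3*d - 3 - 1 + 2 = d^2 - d - 2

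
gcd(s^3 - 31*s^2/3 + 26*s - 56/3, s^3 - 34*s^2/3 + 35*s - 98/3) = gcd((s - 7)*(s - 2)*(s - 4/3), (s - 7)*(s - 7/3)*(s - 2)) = s^2 - 9*s + 14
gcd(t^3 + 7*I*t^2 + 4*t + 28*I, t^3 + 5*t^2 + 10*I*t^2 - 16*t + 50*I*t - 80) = t + 2*I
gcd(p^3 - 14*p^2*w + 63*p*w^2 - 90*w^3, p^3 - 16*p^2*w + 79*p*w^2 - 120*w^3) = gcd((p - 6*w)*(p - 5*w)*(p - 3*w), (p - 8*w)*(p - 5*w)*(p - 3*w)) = p^2 - 8*p*w + 15*w^2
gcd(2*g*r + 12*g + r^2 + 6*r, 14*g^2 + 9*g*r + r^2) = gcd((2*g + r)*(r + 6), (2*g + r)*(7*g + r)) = 2*g + r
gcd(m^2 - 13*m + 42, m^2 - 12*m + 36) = m - 6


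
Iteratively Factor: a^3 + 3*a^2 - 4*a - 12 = (a + 2)*(a^2 + a - 6) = (a + 2)*(a + 3)*(a - 2)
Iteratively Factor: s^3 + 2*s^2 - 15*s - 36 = (s + 3)*(s^2 - s - 12) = (s + 3)^2*(s - 4)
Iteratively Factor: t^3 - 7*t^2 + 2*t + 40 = (t - 5)*(t^2 - 2*t - 8) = (t - 5)*(t + 2)*(t - 4)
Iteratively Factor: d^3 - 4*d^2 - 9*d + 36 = (d - 4)*(d^2 - 9) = (d - 4)*(d + 3)*(d - 3)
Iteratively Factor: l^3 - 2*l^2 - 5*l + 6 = (l - 1)*(l^2 - l - 6) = (l - 3)*(l - 1)*(l + 2)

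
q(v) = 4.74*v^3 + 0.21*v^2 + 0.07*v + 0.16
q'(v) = 14.22*v^2 + 0.42*v + 0.07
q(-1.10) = -5.97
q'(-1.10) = 16.81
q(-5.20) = -661.01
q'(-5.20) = 382.39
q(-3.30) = -168.13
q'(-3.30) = 153.54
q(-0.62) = -0.93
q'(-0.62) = 5.28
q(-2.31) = -57.31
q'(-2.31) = 74.98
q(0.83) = 3.07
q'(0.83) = 10.21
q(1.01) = 5.33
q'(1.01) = 15.00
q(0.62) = 1.41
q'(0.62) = 5.80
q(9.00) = 3473.26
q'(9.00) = 1155.67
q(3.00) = 130.24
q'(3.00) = 129.31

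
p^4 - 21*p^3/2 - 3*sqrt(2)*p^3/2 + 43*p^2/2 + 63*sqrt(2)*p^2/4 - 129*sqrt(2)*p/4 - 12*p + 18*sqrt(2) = (p - 8)*(p - 3/2)*(p - 1)*(p - 3*sqrt(2)/2)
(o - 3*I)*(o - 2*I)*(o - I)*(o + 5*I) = o^4 - I*o^3 + 19*o^2 - 49*I*o - 30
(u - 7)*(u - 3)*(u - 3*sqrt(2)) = u^3 - 10*u^2 - 3*sqrt(2)*u^2 + 21*u + 30*sqrt(2)*u - 63*sqrt(2)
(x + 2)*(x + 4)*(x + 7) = x^3 + 13*x^2 + 50*x + 56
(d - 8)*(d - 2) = d^2 - 10*d + 16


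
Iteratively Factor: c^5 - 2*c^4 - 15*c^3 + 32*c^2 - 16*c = (c - 1)*(c^4 - c^3 - 16*c^2 + 16*c) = (c - 4)*(c - 1)*(c^3 + 3*c^2 - 4*c) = (c - 4)*(c - 1)^2*(c^2 + 4*c) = (c - 4)*(c - 1)^2*(c + 4)*(c)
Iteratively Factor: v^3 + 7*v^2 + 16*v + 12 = (v + 2)*(v^2 + 5*v + 6) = (v + 2)^2*(v + 3)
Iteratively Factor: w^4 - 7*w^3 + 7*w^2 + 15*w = (w + 1)*(w^3 - 8*w^2 + 15*w) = w*(w + 1)*(w^2 - 8*w + 15) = w*(w - 3)*(w + 1)*(w - 5)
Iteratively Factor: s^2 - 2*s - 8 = (s - 4)*(s + 2)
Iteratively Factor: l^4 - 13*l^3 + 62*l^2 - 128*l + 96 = (l - 4)*(l^3 - 9*l^2 + 26*l - 24) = (l - 4)*(l - 3)*(l^2 - 6*l + 8) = (l - 4)^2*(l - 3)*(l - 2)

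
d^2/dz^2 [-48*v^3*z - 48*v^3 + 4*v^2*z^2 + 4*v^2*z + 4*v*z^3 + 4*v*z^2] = 8*v*(v + 3*z + 1)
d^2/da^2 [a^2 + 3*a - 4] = 2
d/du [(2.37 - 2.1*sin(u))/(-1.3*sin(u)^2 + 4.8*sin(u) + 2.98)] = (-2.73*sin(u)^2 + 6.162*sin(u) - 17.634)*cos(u)/(1.69*sin(u)^4 - 12.48*sin(u)^3 + 15.292*sin(u)^2 + 28.608*sin(u) + 8.8804)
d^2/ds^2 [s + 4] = 0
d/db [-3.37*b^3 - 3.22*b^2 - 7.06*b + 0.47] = -10.11*b^2 - 6.44*b - 7.06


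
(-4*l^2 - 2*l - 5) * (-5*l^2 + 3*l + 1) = 20*l^4 - 2*l^3 + 15*l^2 - 17*l - 5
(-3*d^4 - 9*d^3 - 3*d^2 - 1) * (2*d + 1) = -6*d^5 - 21*d^4 - 15*d^3 - 3*d^2 - 2*d - 1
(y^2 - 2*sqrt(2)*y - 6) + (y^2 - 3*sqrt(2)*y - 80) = 2*y^2 - 5*sqrt(2)*y - 86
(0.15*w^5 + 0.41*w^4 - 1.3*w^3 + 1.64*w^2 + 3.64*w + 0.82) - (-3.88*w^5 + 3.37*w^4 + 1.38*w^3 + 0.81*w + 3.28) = 4.03*w^5 - 2.96*w^4 - 2.68*w^3 + 1.64*w^2 + 2.83*w - 2.46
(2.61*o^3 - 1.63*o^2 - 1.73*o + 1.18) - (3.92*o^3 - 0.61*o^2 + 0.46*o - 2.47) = -1.31*o^3 - 1.02*o^2 - 2.19*o + 3.65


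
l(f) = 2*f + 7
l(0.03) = 7.06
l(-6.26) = -5.52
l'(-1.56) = 2.00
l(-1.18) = 4.64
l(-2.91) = 1.18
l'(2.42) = 2.00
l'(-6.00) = 2.00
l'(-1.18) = 2.00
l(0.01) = 7.02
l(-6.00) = -5.00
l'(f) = 2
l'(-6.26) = 2.00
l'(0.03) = 2.00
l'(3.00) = 2.00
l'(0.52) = 2.00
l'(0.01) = 2.00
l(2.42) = 11.84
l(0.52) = 8.04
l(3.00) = 13.00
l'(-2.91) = 2.00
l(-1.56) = 3.88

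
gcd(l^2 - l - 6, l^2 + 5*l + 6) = l + 2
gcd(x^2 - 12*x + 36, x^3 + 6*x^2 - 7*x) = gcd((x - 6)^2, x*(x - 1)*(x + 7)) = 1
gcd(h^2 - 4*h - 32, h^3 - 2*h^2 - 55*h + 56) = h - 8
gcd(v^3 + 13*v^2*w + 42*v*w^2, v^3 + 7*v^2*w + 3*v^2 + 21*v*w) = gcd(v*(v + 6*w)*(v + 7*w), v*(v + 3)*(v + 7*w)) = v^2 + 7*v*w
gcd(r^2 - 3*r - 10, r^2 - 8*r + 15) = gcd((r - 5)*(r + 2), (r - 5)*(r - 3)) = r - 5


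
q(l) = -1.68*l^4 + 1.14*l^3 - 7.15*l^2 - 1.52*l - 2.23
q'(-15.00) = 23662.48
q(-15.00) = -90485.68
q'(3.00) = -195.08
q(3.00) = -176.44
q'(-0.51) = 7.55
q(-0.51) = -3.58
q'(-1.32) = 38.77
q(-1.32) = -20.40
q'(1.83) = -57.42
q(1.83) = -40.81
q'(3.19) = -230.48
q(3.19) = -216.80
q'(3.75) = -361.43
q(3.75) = -380.59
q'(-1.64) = 60.77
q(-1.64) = -36.15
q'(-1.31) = 38.19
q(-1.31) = -20.02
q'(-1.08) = 26.38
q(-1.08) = -12.65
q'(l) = -6.72*l^3 + 3.42*l^2 - 14.3*l - 1.52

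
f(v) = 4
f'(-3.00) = 0.00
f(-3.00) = 4.00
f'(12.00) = 0.00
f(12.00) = 4.00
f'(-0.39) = 0.00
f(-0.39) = 4.00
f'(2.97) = 0.00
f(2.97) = 4.00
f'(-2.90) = 0.00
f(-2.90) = 4.00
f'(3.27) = 0.00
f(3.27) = 4.00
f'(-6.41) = 0.00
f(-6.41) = 4.00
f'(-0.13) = 0.00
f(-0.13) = 4.00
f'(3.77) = 0.00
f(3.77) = 4.00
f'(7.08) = 0.00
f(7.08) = 4.00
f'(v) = 0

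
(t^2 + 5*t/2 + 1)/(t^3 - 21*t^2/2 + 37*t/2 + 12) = (t + 2)/(t^2 - 11*t + 24)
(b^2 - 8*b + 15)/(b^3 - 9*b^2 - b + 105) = (b - 3)/(b^2 - 4*b - 21)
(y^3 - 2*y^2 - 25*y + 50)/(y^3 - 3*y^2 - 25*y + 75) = (y - 2)/(y - 3)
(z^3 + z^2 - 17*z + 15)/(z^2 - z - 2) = (-z^3 - z^2 + 17*z - 15)/(-z^2 + z + 2)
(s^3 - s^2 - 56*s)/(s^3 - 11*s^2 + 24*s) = (s + 7)/(s - 3)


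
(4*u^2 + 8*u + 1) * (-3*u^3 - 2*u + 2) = -12*u^5 - 24*u^4 - 11*u^3 - 8*u^2 + 14*u + 2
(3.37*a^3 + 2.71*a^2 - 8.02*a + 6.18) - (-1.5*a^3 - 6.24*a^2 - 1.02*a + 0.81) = 4.87*a^3 + 8.95*a^2 - 7.0*a + 5.37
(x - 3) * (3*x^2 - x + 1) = 3*x^3 - 10*x^2 + 4*x - 3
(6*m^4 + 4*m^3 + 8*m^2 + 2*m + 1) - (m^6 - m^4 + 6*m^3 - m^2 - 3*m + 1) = -m^6 + 7*m^4 - 2*m^3 + 9*m^2 + 5*m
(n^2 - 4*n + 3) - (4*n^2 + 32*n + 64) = -3*n^2 - 36*n - 61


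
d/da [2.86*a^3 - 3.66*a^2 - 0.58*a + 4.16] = 8.58*a^2 - 7.32*a - 0.58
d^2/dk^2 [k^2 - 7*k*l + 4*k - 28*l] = 2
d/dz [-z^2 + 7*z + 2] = 7 - 2*z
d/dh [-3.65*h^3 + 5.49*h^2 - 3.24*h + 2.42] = -10.95*h^2 + 10.98*h - 3.24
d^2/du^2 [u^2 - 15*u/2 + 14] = 2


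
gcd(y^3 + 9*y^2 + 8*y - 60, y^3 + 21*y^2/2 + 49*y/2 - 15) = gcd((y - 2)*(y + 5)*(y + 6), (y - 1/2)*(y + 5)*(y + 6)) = y^2 + 11*y + 30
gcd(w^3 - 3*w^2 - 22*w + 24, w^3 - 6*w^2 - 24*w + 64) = w + 4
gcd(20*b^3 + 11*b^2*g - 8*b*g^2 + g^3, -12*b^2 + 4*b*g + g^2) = 1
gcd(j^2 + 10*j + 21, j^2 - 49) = j + 7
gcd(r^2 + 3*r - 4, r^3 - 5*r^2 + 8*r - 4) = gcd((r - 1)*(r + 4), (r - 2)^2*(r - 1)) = r - 1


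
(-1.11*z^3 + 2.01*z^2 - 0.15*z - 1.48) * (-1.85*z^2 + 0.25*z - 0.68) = 2.0535*z^5 - 3.996*z^4 + 1.5348*z^3 + 1.3337*z^2 - 0.268*z + 1.0064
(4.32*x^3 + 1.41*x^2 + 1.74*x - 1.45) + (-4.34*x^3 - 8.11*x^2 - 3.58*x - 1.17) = -0.0199999999999996*x^3 - 6.7*x^2 - 1.84*x - 2.62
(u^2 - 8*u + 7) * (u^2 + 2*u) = u^4 - 6*u^3 - 9*u^2 + 14*u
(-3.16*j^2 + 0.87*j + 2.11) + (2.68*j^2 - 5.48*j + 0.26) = -0.48*j^2 - 4.61*j + 2.37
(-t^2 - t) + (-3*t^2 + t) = -4*t^2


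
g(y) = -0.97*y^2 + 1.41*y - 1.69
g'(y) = 1.41 - 1.94*y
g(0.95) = -1.23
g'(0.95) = -0.43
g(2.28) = -3.52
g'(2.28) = -3.01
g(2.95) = -5.97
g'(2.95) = -4.31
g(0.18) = -1.47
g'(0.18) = 1.06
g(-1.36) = -5.40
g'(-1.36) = 4.05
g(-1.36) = -5.40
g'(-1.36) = 4.05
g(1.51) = -1.77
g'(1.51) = -1.52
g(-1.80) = -7.37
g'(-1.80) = 4.90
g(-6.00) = -45.07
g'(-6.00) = 13.05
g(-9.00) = -92.95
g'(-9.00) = 18.87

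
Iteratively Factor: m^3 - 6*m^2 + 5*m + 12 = (m + 1)*(m^2 - 7*m + 12) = (m - 4)*(m + 1)*(m - 3)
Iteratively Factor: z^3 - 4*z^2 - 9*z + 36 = (z - 3)*(z^2 - z - 12) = (z - 4)*(z - 3)*(z + 3)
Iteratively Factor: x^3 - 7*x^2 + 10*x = (x)*(x^2 - 7*x + 10) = x*(x - 5)*(x - 2)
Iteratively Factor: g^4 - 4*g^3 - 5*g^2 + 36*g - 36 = (g - 3)*(g^3 - g^2 - 8*g + 12) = (g - 3)*(g - 2)*(g^2 + g - 6) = (g - 3)*(g - 2)^2*(g + 3)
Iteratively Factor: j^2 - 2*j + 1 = (j - 1)*(j - 1)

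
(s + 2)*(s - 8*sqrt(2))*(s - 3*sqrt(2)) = s^3 - 11*sqrt(2)*s^2 + 2*s^2 - 22*sqrt(2)*s + 48*s + 96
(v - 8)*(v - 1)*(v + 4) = v^3 - 5*v^2 - 28*v + 32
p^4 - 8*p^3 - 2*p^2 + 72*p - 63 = (p - 7)*(p - 3)*(p - 1)*(p + 3)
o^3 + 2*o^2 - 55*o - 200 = (o - 8)*(o + 5)^2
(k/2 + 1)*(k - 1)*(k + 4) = k^3/2 + 5*k^2/2 + k - 4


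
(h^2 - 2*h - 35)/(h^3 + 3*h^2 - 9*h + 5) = (h - 7)/(h^2 - 2*h + 1)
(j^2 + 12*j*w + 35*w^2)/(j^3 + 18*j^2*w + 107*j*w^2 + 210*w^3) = 1/(j + 6*w)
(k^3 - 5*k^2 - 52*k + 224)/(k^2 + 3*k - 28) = k - 8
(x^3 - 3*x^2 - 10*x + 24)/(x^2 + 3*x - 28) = (x^2 + x - 6)/(x + 7)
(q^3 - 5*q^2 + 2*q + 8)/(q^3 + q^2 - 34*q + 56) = (q + 1)/(q + 7)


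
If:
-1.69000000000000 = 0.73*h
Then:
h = -2.32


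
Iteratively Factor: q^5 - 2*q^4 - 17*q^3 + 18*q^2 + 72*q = (q + 2)*(q^4 - 4*q^3 - 9*q^2 + 36*q) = q*(q + 2)*(q^3 - 4*q^2 - 9*q + 36) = q*(q + 2)*(q + 3)*(q^2 - 7*q + 12) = q*(q - 3)*(q + 2)*(q + 3)*(q - 4)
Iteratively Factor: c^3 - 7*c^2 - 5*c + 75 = (c + 3)*(c^2 - 10*c + 25) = (c - 5)*(c + 3)*(c - 5)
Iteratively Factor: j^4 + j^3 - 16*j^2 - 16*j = (j)*(j^3 + j^2 - 16*j - 16) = j*(j + 1)*(j^2 - 16) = j*(j + 1)*(j + 4)*(j - 4)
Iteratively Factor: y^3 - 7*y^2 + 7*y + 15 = (y - 3)*(y^2 - 4*y - 5) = (y - 3)*(y + 1)*(y - 5)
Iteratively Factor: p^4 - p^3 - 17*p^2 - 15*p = (p + 1)*(p^3 - 2*p^2 - 15*p) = p*(p + 1)*(p^2 - 2*p - 15) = p*(p - 5)*(p + 1)*(p + 3)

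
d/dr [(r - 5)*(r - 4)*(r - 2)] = 3*r^2 - 22*r + 38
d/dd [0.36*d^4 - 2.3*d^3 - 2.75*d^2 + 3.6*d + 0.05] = 1.44*d^3 - 6.9*d^2 - 5.5*d + 3.6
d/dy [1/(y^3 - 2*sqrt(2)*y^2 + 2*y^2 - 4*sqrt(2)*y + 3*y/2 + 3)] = 2*(-6*y^2 - 8*y + 8*sqrt(2)*y - 3 + 8*sqrt(2))/(2*y^3 - 4*sqrt(2)*y^2 + 4*y^2 - 8*sqrt(2)*y + 3*y + 6)^2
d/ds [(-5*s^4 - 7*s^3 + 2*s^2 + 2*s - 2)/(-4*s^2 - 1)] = (40*s^5 + 28*s^4 + 20*s^3 + 29*s^2 - 20*s - 2)/(16*s^4 + 8*s^2 + 1)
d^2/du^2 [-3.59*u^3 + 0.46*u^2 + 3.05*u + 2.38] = 0.92 - 21.54*u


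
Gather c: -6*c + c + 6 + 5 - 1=10 - 5*c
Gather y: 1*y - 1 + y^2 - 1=y^2 + y - 2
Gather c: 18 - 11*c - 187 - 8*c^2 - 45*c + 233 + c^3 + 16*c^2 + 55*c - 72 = c^3 + 8*c^2 - c - 8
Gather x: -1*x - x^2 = -x^2 - x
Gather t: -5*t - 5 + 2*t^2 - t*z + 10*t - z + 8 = 2*t^2 + t*(5 - z) - z + 3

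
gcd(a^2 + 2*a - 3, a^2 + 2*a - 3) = a^2 + 2*a - 3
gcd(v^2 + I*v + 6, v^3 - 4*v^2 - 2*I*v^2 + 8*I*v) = v - 2*I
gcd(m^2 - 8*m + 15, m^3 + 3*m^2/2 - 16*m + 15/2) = m - 3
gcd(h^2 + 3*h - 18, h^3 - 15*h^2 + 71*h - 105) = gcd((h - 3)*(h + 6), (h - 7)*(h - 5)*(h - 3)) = h - 3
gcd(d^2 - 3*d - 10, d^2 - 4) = d + 2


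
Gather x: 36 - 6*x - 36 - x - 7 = -7*x - 7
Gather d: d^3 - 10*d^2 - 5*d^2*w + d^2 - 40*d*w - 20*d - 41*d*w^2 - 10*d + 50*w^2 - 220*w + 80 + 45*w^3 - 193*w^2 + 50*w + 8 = d^3 + d^2*(-5*w - 9) + d*(-41*w^2 - 40*w - 30) + 45*w^3 - 143*w^2 - 170*w + 88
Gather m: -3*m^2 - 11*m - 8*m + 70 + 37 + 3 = -3*m^2 - 19*m + 110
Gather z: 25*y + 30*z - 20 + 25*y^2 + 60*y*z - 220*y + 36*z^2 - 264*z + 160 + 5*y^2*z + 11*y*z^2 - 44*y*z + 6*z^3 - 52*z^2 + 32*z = 25*y^2 - 195*y + 6*z^3 + z^2*(11*y - 16) + z*(5*y^2 + 16*y - 202) + 140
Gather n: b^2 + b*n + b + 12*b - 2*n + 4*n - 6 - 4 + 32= b^2 + 13*b + n*(b + 2) + 22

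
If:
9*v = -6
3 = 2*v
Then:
No Solution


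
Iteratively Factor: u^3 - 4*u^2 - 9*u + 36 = (u - 3)*(u^2 - u - 12) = (u - 4)*(u - 3)*(u + 3)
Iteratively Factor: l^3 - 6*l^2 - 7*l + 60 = (l + 3)*(l^2 - 9*l + 20) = (l - 4)*(l + 3)*(l - 5)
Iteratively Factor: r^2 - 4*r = (r)*(r - 4)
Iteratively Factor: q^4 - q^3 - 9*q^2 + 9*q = (q - 1)*(q^3 - 9*q) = q*(q - 1)*(q^2 - 9) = q*(q - 3)*(q - 1)*(q + 3)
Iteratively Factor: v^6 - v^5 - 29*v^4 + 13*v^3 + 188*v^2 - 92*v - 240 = (v - 5)*(v^5 + 4*v^4 - 9*v^3 - 32*v^2 + 28*v + 48) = (v - 5)*(v + 1)*(v^4 + 3*v^3 - 12*v^2 - 20*v + 48) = (v - 5)*(v + 1)*(v + 3)*(v^3 - 12*v + 16) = (v - 5)*(v - 2)*(v + 1)*(v + 3)*(v^2 + 2*v - 8) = (v - 5)*(v - 2)^2*(v + 1)*(v + 3)*(v + 4)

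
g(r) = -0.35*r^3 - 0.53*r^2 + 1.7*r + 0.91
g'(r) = -1.05*r^2 - 1.06*r + 1.7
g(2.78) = -5.98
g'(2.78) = -9.36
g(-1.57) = -1.71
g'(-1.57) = 0.78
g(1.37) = 1.34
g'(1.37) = -1.72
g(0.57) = 1.64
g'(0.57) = 0.75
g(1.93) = -0.30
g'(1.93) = -4.26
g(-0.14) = 0.66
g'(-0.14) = 1.83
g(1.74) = 0.42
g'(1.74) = -3.32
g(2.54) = -3.93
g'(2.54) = -7.77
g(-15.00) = 1037.41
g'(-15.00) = -218.65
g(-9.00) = 197.83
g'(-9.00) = -73.81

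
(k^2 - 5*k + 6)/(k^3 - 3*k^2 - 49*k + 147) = (k - 2)/(k^2 - 49)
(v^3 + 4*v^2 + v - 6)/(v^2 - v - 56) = (-v^3 - 4*v^2 - v + 6)/(-v^2 + v + 56)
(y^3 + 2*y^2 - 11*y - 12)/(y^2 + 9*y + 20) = (y^2 - 2*y - 3)/(y + 5)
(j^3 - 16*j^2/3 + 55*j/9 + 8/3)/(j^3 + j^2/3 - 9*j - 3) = (j - 8/3)/(j + 3)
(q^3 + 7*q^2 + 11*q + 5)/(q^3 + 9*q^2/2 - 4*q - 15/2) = 2*(q + 1)/(2*q - 3)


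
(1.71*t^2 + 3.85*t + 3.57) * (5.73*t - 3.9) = 9.7983*t^3 + 15.3915*t^2 + 5.4411*t - 13.923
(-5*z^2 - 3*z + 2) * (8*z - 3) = -40*z^3 - 9*z^2 + 25*z - 6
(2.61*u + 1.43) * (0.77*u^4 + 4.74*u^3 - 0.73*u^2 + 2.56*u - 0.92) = 2.0097*u^5 + 13.4725*u^4 + 4.8729*u^3 + 5.6377*u^2 + 1.2596*u - 1.3156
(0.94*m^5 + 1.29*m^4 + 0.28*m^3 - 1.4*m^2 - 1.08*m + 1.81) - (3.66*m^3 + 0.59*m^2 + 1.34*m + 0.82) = 0.94*m^5 + 1.29*m^4 - 3.38*m^3 - 1.99*m^2 - 2.42*m + 0.99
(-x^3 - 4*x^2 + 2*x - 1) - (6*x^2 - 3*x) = -x^3 - 10*x^2 + 5*x - 1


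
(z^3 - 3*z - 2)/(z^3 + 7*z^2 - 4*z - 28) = (z^2 + 2*z + 1)/(z^2 + 9*z + 14)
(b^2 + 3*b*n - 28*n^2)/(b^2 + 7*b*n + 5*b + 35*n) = (b - 4*n)/(b + 5)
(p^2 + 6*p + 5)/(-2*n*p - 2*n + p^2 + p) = (p + 5)/(-2*n + p)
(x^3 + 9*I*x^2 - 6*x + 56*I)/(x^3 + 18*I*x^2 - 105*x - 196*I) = (x - 2*I)/(x + 7*I)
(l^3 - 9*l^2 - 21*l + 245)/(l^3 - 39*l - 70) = (l - 7)/(l + 2)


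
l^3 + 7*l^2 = l^2*(l + 7)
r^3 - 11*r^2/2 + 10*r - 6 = (r - 2)^2*(r - 3/2)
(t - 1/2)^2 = t^2 - t + 1/4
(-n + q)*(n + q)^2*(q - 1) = -n^3*q + n^3 - n^2*q^2 + n^2*q + n*q^3 - n*q^2 + q^4 - q^3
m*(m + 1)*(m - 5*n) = m^3 - 5*m^2*n + m^2 - 5*m*n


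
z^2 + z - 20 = (z - 4)*(z + 5)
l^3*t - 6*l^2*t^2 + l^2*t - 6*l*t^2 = l*(l - 6*t)*(l*t + t)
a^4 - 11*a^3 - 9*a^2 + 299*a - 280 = (a - 8)*(a - 7)*(a - 1)*(a + 5)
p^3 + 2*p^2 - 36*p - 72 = (p - 6)*(p + 2)*(p + 6)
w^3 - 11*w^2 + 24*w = w*(w - 8)*(w - 3)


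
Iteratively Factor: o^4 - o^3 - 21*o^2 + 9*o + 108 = (o - 4)*(o^3 + 3*o^2 - 9*o - 27) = (o - 4)*(o + 3)*(o^2 - 9) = (o - 4)*(o - 3)*(o + 3)*(o + 3)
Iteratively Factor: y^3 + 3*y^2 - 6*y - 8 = (y - 2)*(y^2 + 5*y + 4) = (y - 2)*(y + 1)*(y + 4)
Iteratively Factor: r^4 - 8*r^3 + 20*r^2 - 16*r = (r)*(r^3 - 8*r^2 + 20*r - 16) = r*(r - 2)*(r^2 - 6*r + 8) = r*(r - 4)*(r - 2)*(r - 2)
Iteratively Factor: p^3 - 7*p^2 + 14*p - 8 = (p - 2)*(p^2 - 5*p + 4) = (p - 2)*(p - 1)*(p - 4)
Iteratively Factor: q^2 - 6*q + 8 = (q - 4)*(q - 2)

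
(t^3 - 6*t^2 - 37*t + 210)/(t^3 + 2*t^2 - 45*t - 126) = (t - 5)/(t + 3)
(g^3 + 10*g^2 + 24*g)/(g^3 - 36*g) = (g + 4)/(g - 6)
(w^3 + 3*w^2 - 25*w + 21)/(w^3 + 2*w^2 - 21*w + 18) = (w + 7)/(w + 6)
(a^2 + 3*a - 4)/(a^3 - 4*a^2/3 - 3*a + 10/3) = 3*(a + 4)/(3*a^2 - a - 10)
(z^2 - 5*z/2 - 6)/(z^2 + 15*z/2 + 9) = (z - 4)/(z + 6)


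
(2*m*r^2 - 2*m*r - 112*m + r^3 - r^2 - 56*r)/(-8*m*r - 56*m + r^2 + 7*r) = (2*m*r - 16*m + r^2 - 8*r)/(-8*m + r)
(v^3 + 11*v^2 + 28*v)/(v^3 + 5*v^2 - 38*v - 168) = v/(v - 6)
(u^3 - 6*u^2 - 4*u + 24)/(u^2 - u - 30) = (u^2 - 4)/(u + 5)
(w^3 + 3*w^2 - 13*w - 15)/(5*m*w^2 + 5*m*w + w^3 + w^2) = (w^2 + 2*w - 15)/(w*(5*m + w))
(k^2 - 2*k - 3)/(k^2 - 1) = (k - 3)/(k - 1)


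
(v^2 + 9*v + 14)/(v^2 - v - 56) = (v + 2)/(v - 8)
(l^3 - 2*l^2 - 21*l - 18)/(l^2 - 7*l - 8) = (l^2 - 3*l - 18)/(l - 8)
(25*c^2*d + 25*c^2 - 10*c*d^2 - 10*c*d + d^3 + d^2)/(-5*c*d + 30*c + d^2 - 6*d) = (-5*c*d - 5*c + d^2 + d)/(d - 6)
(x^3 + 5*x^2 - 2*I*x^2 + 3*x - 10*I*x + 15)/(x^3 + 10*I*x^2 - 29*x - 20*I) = (x^2 + x*(5 - 3*I) - 15*I)/(x^2 + 9*I*x - 20)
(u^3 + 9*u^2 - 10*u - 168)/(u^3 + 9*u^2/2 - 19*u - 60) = 2*(u + 7)/(2*u + 5)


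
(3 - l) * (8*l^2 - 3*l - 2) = -8*l^3 + 27*l^2 - 7*l - 6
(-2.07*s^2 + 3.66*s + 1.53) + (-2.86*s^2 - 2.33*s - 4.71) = -4.93*s^2 + 1.33*s - 3.18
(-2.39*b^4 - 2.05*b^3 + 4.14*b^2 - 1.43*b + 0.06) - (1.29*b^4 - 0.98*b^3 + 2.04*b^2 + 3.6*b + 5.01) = -3.68*b^4 - 1.07*b^3 + 2.1*b^2 - 5.03*b - 4.95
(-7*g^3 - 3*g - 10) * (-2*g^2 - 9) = 14*g^5 + 69*g^3 + 20*g^2 + 27*g + 90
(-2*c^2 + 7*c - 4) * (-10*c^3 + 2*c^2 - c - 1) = 20*c^5 - 74*c^4 + 56*c^3 - 13*c^2 - 3*c + 4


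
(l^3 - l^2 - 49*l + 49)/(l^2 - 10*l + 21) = (l^2 + 6*l - 7)/(l - 3)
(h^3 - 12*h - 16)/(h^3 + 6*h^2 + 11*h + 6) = (h^2 - 2*h - 8)/(h^2 + 4*h + 3)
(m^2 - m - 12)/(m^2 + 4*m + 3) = (m - 4)/(m + 1)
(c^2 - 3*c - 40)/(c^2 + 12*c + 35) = (c - 8)/(c + 7)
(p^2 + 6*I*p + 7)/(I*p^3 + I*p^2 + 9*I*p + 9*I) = (-I*p^2 + 6*p - 7*I)/(p^3 + p^2 + 9*p + 9)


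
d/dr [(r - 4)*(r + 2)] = 2*r - 2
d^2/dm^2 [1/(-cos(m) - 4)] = (cos(m)^2 - 4*cos(m) - 2)/(cos(m) + 4)^3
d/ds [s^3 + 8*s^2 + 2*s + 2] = 3*s^2 + 16*s + 2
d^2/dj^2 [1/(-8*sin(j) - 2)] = 2*(4*sin(j)^2 - sin(j) - 8)/(4*sin(j) + 1)^3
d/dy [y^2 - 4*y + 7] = 2*y - 4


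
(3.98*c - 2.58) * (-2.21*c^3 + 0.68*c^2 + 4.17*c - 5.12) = -8.7958*c^4 + 8.4082*c^3 + 14.8422*c^2 - 31.1362*c + 13.2096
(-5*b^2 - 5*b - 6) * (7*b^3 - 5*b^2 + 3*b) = -35*b^5 - 10*b^4 - 32*b^3 + 15*b^2 - 18*b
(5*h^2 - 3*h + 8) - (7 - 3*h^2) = 8*h^2 - 3*h + 1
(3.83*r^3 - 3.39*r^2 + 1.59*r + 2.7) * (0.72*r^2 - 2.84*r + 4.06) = 2.7576*r^5 - 13.318*r^4 + 26.3222*r^3 - 16.335*r^2 - 1.2126*r + 10.962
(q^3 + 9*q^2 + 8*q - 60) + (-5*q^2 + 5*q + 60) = q^3 + 4*q^2 + 13*q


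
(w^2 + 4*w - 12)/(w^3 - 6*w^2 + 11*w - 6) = (w + 6)/(w^2 - 4*w + 3)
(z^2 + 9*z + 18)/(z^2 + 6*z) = (z + 3)/z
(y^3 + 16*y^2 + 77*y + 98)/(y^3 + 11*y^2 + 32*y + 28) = (y + 7)/(y + 2)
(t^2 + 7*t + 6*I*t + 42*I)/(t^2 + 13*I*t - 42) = (t + 7)/(t + 7*I)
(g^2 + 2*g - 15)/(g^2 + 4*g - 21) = (g + 5)/(g + 7)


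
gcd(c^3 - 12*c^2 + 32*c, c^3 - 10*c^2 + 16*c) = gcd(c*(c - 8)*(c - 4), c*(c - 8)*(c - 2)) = c^2 - 8*c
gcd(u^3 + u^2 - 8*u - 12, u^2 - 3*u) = u - 3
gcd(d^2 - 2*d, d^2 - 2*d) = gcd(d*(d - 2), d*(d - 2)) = d^2 - 2*d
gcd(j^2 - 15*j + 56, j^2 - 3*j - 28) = j - 7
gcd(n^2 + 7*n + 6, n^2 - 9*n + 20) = 1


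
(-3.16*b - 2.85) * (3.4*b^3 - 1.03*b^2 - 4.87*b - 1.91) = -10.744*b^4 - 6.4352*b^3 + 18.3247*b^2 + 19.9151*b + 5.4435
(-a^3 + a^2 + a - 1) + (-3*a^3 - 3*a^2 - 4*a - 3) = -4*a^3 - 2*a^2 - 3*a - 4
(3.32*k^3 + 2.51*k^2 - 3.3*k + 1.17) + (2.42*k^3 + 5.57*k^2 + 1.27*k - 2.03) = 5.74*k^3 + 8.08*k^2 - 2.03*k - 0.86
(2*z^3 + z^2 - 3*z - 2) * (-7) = -14*z^3 - 7*z^2 + 21*z + 14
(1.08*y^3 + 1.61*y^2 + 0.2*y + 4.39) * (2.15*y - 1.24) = 2.322*y^4 + 2.1223*y^3 - 1.5664*y^2 + 9.1905*y - 5.4436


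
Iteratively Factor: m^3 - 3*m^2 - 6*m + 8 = (m + 2)*(m^2 - 5*m + 4) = (m - 4)*(m + 2)*(m - 1)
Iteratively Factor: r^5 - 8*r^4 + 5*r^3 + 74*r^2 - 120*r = (r)*(r^4 - 8*r^3 + 5*r^2 + 74*r - 120) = r*(r - 2)*(r^3 - 6*r^2 - 7*r + 60) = r*(r - 4)*(r - 2)*(r^2 - 2*r - 15) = r*(r - 4)*(r - 2)*(r + 3)*(r - 5)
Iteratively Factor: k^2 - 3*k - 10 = (k + 2)*(k - 5)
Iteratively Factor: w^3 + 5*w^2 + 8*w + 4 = (w + 2)*(w^2 + 3*w + 2) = (w + 2)^2*(w + 1)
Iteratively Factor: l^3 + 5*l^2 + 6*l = (l)*(l^2 + 5*l + 6) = l*(l + 3)*(l + 2)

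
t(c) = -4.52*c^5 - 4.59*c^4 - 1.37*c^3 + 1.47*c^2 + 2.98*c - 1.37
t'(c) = -22.6*c^4 - 18.36*c^3 - 4.11*c^2 + 2.94*c + 2.98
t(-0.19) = -1.88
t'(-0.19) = 2.37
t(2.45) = -569.77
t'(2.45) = -1098.77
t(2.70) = -902.08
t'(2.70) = -1581.48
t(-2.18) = 132.19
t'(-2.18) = -343.18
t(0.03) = -1.28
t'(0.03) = 3.06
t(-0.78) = -2.54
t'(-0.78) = -1.47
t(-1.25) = 2.47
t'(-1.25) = -26.43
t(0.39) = -0.21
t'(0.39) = 1.89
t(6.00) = -41322.65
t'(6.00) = -33382.70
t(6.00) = -41322.65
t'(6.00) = -33382.70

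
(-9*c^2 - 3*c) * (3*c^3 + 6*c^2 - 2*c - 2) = -27*c^5 - 63*c^4 + 24*c^2 + 6*c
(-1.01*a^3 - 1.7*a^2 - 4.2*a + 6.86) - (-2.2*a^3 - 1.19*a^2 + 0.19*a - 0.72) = 1.19*a^3 - 0.51*a^2 - 4.39*a + 7.58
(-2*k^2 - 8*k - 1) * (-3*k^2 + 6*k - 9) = 6*k^4 + 12*k^3 - 27*k^2 + 66*k + 9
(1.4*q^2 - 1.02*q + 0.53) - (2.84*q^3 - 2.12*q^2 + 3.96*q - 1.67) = -2.84*q^3 + 3.52*q^2 - 4.98*q + 2.2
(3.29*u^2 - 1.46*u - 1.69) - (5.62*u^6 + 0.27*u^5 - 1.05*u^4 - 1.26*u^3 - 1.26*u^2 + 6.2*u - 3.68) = -5.62*u^6 - 0.27*u^5 + 1.05*u^4 + 1.26*u^3 + 4.55*u^2 - 7.66*u + 1.99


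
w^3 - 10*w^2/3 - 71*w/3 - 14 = (w - 7)*(w + 2/3)*(w + 3)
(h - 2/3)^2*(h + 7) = h^3 + 17*h^2/3 - 80*h/9 + 28/9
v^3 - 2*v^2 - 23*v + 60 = (v - 4)*(v - 3)*(v + 5)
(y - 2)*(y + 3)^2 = y^3 + 4*y^2 - 3*y - 18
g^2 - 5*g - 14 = (g - 7)*(g + 2)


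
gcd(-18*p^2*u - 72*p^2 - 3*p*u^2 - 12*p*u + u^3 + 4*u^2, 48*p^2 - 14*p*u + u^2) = 6*p - u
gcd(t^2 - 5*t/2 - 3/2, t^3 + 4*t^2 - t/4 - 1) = t + 1/2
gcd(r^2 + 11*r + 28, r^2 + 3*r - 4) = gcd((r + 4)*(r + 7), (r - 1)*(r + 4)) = r + 4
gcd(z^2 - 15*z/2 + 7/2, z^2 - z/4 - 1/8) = z - 1/2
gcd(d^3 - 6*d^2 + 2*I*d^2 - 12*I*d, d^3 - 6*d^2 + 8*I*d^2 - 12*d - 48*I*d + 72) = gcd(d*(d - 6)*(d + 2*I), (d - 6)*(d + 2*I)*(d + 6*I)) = d^2 + d*(-6 + 2*I) - 12*I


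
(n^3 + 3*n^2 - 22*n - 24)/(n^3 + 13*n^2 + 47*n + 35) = (n^2 + 2*n - 24)/(n^2 + 12*n + 35)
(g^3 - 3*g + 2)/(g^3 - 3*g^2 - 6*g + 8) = (g - 1)/(g - 4)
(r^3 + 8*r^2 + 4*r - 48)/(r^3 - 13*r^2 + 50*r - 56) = (r^2 + 10*r + 24)/(r^2 - 11*r + 28)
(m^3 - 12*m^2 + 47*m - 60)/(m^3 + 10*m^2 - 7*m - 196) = (m^2 - 8*m + 15)/(m^2 + 14*m + 49)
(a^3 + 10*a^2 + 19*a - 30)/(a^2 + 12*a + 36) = (a^2 + 4*a - 5)/(a + 6)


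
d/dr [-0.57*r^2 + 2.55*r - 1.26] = 2.55 - 1.14*r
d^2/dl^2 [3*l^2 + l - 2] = 6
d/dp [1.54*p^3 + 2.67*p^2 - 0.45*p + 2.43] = 4.62*p^2 + 5.34*p - 0.45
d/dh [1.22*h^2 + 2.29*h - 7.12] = 2.44*h + 2.29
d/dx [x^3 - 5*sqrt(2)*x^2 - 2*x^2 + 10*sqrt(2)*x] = 3*x^2 - 10*sqrt(2)*x - 4*x + 10*sqrt(2)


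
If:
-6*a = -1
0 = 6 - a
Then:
No Solution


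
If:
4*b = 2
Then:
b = 1/2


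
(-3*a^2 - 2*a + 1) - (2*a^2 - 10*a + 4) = -5*a^2 + 8*a - 3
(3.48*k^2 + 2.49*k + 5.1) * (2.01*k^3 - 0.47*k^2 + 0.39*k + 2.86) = 6.9948*k^5 + 3.3693*k^4 + 10.4379*k^3 + 8.5269*k^2 + 9.1104*k + 14.586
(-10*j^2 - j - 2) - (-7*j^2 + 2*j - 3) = -3*j^2 - 3*j + 1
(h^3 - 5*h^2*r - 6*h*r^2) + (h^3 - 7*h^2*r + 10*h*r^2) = 2*h^3 - 12*h^2*r + 4*h*r^2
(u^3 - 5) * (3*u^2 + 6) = 3*u^5 + 6*u^3 - 15*u^2 - 30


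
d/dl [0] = 0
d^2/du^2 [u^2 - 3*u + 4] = 2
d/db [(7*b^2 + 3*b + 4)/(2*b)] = 7/2 - 2/b^2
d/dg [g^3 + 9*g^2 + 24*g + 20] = 3*g^2 + 18*g + 24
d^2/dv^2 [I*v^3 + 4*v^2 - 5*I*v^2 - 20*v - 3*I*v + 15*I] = 6*I*v + 8 - 10*I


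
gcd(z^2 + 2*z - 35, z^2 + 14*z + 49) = z + 7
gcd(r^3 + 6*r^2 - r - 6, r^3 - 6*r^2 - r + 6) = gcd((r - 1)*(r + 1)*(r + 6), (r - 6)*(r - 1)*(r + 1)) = r^2 - 1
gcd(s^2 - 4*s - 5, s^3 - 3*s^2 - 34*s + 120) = s - 5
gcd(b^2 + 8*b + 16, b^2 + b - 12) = b + 4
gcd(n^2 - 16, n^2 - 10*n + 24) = n - 4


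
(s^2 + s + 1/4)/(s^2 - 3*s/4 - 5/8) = 2*(2*s + 1)/(4*s - 5)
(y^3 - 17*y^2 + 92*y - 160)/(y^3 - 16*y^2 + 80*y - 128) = (y - 5)/(y - 4)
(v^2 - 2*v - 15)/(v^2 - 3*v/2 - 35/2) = 2*(v + 3)/(2*v + 7)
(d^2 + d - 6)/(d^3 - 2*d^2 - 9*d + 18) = 1/(d - 3)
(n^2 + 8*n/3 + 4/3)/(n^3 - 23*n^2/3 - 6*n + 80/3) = (3*n + 2)/(3*n^2 - 29*n + 40)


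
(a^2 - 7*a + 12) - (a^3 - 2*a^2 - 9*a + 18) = -a^3 + 3*a^2 + 2*a - 6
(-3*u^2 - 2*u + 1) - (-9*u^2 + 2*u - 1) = 6*u^2 - 4*u + 2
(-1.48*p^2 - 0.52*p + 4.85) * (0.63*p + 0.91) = -0.9324*p^3 - 1.6744*p^2 + 2.5823*p + 4.4135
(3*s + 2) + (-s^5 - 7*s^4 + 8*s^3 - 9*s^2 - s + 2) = -s^5 - 7*s^4 + 8*s^3 - 9*s^2 + 2*s + 4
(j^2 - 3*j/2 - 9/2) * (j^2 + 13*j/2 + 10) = j^4 + 5*j^3 - 17*j^2/4 - 177*j/4 - 45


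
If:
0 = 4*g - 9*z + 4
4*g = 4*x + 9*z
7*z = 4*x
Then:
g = -16/7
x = -1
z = -4/7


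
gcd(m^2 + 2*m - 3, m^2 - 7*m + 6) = m - 1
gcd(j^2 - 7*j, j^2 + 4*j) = j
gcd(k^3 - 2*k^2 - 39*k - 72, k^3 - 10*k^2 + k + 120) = k^2 - 5*k - 24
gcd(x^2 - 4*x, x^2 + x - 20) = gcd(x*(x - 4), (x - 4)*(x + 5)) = x - 4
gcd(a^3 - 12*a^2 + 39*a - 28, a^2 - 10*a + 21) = a - 7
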